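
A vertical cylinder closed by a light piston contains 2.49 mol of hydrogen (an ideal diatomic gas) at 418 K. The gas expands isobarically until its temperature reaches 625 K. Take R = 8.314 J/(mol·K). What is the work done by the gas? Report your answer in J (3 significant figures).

Isobaric: W = P ΔV = nR ΔT.
W = (2.49)(8.314)(625 − 418) = 4285 J.

W ≈ 4290 J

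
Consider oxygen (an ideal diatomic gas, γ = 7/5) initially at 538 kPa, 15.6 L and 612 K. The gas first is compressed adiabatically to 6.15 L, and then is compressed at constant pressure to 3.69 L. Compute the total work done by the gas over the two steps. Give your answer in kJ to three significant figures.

W_total ≈ -14.3 kJ

Step 1 (adiabatic): W = (P₁V₁ − P₂V₂)/(γ−1) = (8393 − 12179)/0.4 = -9465 J.
After step 1: P = 1980 kPa, V = 6.15 L, T = 888.1 K.
Step 2 (isobaric): W = PΔV = (1980 kPa)(3.69 − 6.15 L) = -4872 J.
W_total = -9465 − 4872 = -14337 J.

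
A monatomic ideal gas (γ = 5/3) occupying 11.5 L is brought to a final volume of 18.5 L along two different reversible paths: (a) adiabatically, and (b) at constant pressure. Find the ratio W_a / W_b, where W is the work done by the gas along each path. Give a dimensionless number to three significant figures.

Path (a) adiabatic: W = P₁V₁(1 − (V₁/V₂)^(γ−1))/(γ−1) → W_a/(P₁V₁) = 0.4074.
Path (b) isobaric: W = P₁(V₂ − V₁) → W_b/(P₁V₁) = 0.6087.
W_a / W_b = 0.4074 / 0.6087 = 0.6694.

W_a / W_b ≈ 0.669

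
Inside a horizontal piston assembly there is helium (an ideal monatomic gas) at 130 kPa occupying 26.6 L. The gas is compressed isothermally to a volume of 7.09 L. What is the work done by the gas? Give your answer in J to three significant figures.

Isothermal: W = nRT ln(V₂/V₁) = P₁V₁ ln(V₂/V₁).
P₁V₁ = (130 kPa)(26.6 L) = 3458 J.
W = 3458 × ln(7.09/26.6) = 3458 × -1.322
W_by_gas = -4572 J.

W ≈ -4570 J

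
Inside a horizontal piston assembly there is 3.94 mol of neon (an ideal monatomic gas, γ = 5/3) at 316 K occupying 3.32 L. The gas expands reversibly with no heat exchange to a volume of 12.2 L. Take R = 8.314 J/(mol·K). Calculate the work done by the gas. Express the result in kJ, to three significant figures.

W ≈ 9.01 kJ

Adiabatic: TV^(γ−1) = const with γ = 5/3.
T₂ = T₁ (V₁/V₂)^(γ−1) = 316 × (3.32/12.2)^0.667 = 316 × 0.4199 = 132.7 K.
W_by = nCᵥ(T₁ − T₂) = (3.94)(12.47)(316 − 132.7) = 9007 J.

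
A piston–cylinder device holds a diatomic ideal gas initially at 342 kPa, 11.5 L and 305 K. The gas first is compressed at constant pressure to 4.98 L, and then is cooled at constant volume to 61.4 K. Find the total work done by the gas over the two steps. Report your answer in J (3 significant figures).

Step 1 (isobaric): W = PΔV = (342 kPa)(4.98 − 11.5 L) = -2230 J.
Step 2 (isochoric): W = 0 (constant volume).
W_total = -2230 + 0 = -2230 J.

W_total ≈ -2230 J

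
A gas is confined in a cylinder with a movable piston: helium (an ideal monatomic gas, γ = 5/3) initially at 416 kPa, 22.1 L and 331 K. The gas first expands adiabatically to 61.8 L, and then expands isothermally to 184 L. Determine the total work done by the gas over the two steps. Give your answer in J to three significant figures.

W_total ≈ 11900 J

Step 1 (adiabatic): W = (P₁V₁ − P₂V₂)/(γ−1) = (9194 − 4632)/0.667 = 6843 J.
After step 1: P = 74.95 kPa, V = 61.8 L, T = 166.8 K.
Step 2 (isothermal): W = P₁V₁ ln(V₂/V₁) = (4632) ln(184/61.8) = 5054 J.
W_total = 6843 + 5054 = 11896 J.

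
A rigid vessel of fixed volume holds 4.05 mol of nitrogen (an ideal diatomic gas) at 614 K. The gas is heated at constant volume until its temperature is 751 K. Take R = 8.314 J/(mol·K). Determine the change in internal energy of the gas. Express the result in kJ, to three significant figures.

ΔU ≈ 11.5 kJ

Constant volume ⇒ W = 0, so Q = ΔU = nCᵥΔT with Cᵥ = 5R/2 = 20.79 J/(mol·K).
ΔU = (4.05)(20.79)(751 − 614) = 11533 J.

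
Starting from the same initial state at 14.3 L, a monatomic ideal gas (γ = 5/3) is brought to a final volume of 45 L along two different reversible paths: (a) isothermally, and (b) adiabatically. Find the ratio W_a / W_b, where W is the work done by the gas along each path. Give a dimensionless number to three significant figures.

Path (a) isothermal: W = P₁V₁ ln(V₂/V₁) → W_a/(P₁V₁) = 1.146.
Path (b) adiabatic: W = P₁V₁(1 − (V₁/V₂)^(γ−1))/(γ−1) → W_b/(P₁V₁) = 0.8015.
W_a / W_b = 1.146 / 0.8015 = 1.43.

W_a / W_b ≈ 1.43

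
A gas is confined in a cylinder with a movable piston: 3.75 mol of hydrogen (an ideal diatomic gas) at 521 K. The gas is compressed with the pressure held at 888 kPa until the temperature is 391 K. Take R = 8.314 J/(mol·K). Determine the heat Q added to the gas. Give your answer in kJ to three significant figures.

Q ≈ -14.2 kJ

Isobaric: W = nRΔT = (3.75)(8.314)(-130) = -4053 J.
ΔU = nCᵥΔT with Cᵥ = 5R/2: ΔU = (3.75)(20.79)(-130) = -10133 J.
Q = ΔU + W = -10133 − 4053 = -14186 J.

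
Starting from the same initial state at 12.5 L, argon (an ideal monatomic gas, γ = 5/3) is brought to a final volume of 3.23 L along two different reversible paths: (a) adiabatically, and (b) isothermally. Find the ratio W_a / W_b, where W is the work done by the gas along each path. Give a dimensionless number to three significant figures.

Path (a) adiabatic: W = P₁V₁(1 − (V₁/V₂)^(γ−1))/(γ−1) → W_a/(P₁V₁) = -2.197.
Path (b) isothermal: W = P₁V₁ ln(V₂/V₁) → W_b/(P₁V₁) = -1.353.
W_a / W_b = -2.197 / -1.353 = 1.624.

W_a / W_b ≈ 1.62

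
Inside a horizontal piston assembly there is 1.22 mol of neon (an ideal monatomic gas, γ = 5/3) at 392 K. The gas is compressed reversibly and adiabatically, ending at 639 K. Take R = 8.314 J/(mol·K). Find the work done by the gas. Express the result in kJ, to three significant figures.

W ≈ -3.76 kJ

Adiabatic ⇒ Q = 0, so W_by = −ΔU = nCᵥ(T₁ − T₂).
Cᵥ = 3R/2 = 12.47 J/(mol·K).
W = (1.22)(12.47)(392 − 639) = -3758 J.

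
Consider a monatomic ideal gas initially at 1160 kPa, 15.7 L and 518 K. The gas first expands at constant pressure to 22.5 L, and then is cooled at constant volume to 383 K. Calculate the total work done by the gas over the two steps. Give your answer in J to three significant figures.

Step 1 (isobaric): W = PΔV = (1160 kPa)(22.5 − 15.7 L) = 7888 J.
Step 2 (isochoric): W = 0 (constant volume).
W_total = 7888 + 0 = 7888 J.

W_total ≈ 7890 J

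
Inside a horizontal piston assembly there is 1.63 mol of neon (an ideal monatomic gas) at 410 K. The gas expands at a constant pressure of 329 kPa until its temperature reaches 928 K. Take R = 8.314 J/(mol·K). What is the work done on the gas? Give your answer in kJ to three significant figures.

Isobaric: W = P ΔV = nR ΔT.
W = (1.63)(8.314)(928 − 410) = 7020 J.
Work on gas = −W_by = -7020 J.

W ≈ -7.02 kJ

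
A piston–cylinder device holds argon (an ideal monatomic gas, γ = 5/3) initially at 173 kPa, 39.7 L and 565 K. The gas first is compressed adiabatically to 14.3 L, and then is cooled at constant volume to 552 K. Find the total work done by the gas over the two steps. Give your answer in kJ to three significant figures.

W_total ≈ -10.0 kJ

Step 1 (adiabatic): W = (P₁V₁ − P₂V₂)/(γ−1) = (6868 − 13567)/0.667 = -10048 J.
Step 2 (isochoric): W = 0 (constant volume).
W_total = -10048 + 0 = -10048 J.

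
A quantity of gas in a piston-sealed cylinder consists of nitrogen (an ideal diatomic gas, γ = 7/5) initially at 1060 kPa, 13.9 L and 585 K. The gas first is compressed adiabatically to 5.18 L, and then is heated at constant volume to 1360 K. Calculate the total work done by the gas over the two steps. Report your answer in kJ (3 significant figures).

W_total ≈ -17.8 kJ

Step 1 (adiabatic): W = (P₁V₁ − P₂V₂)/(γ−1) = (14734 − 21867)/0.4 = -17833 J.
Step 2 (isochoric): W = 0 (constant volume).
W_total = -17833 + 0 = -17833 J.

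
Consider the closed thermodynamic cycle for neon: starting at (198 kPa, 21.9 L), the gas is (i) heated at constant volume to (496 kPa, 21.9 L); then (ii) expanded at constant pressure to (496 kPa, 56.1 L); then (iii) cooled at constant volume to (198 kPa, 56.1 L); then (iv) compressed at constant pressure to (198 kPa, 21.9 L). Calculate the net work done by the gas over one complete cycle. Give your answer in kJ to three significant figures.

Constant-volume legs do no work.
W(ii) = (496)(56.1 − 21.9) = 16963 J; W(iv) = (198)(21.9 − 56.1) = -6772 J.
W_net = 16963 − 6772 = 10192 J (the clockwise enclosed area).

W_net ≈ 10.2 kJ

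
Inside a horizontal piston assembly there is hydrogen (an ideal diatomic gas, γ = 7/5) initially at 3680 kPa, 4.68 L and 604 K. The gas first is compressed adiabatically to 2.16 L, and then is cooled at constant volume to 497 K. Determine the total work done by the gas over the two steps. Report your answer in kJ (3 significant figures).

W_total ≈ -15.6 kJ

Step 1 (adiabatic): W = (P₁V₁ − P₂V₂)/(γ−1) = (17222 − 23464)/0.4 = -15605 J.
Step 2 (isochoric): W = 0 (constant volume).
W_total = -15605 + 0 = -15605 J.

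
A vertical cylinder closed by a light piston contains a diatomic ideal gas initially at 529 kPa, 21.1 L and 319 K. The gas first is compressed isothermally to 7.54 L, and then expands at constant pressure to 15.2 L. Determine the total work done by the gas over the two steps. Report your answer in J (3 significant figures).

W_total ≈ -147 J

Step 1 (isothermal): W = P₁V₁ ln(V₂/V₁) = (11162) ln(7.54/21.1) = -11486 J.
After step 1: P = 1480 kPa, V = 7.54 L, T = 319 K.
Step 2 (isobaric): W = PΔV = (1480 kPa)(15.2 − 7.54 L) = 11340 J.
W_total = -11486 + 11340 = -146.6 J.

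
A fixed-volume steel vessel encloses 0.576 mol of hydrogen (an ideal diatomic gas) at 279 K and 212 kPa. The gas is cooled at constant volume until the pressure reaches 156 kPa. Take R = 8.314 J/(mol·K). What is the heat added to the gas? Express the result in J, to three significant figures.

Q ≈ -882 J

Constant volume ⇒ W = 0, so Q = ΔU = nCᵥΔT with Cᵥ = 5R/2 = 20.79 J/(mol·K).
At constant V, T₂/T₁ = P₂/P₁ ⇒ ΔT = T₁(P₂/P₁ − 1) = 279·(156/212 − 1) = -73.7 K.
ΔU = (0.576)(20.79)(-73.7) = -882.3 J.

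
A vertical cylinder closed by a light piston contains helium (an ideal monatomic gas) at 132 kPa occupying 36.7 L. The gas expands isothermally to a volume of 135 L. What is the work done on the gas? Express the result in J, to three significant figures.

W ≈ -6310 J

Isothermal: W = nRT ln(V₂/V₁) = P₁V₁ ln(V₂/V₁).
P₁V₁ = (132 kPa)(36.7 L) = 4844 J.
W = 4844 × ln(135/36.7) = 4844 × 1.302
W_by_gas = 6310 J; work on gas = −W_by = -6310 J.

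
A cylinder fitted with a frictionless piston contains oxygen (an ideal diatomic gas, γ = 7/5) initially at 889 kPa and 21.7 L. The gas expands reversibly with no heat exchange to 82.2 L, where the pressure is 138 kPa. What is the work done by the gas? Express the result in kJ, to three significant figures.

W ≈ 19.9 kJ

Adiabatic: W = (P₁V₁ − P₂V₂)/(γ − 1) with γ = 7/5.
P₁V₁ = 19291 J, P₂V₂ = 11344 J.
W = (19291 − 11344) / 0.4 = 19869 J.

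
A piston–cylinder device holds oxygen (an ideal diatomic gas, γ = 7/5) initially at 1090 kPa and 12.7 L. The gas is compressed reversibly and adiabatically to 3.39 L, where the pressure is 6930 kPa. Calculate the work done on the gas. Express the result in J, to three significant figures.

Adiabatic: W = (P₁V₁ − P₂V₂)/(γ − 1) with γ = 7/5.
P₁V₁ = 13843 J, P₂V₂ = 23493 J.
W = (13843 − 23493) / 0.4 = -24124 J.
Work on gas = −W_by = 24124 J.

W ≈ 24100 J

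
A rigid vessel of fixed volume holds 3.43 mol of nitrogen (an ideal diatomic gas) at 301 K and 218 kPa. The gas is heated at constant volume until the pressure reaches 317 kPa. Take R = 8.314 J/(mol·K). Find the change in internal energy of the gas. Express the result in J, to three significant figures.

Constant volume ⇒ W = 0, so Q = ΔU = nCᵥΔT with Cᵥ = 5R/2 = 20.79 J/(mol·K).
At constant V, T₂/T₁ = P₂/P₁ ⇒ ΔT = T₁(P₂/P₁ − 1) = 301·(317/218 − 1) = 136.7 K.
ΔU = (3.43)(20.79)(136.7) = 9745 J.

ΔU ≈ 9750 J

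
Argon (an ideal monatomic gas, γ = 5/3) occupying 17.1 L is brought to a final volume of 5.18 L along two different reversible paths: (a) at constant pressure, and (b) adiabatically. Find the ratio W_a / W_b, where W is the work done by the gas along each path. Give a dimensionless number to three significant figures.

Path (a) isobaric: W = P₁(V₂ − V₁) → W_a/(P₁V₁) = -0.6971.
Path (b) adiabatic: W = P₁V₁(1 − (V₁/V₂)^(γ−1))/(γ−1) → W_b/(P₁V₁) = -1.826.
W_a / W_b = -0.6971 / -1.826 = 0.3818.

W_a / W_b ≈ 0.382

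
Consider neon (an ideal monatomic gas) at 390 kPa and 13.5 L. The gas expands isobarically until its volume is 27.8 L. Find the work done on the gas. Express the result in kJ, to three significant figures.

Isobaric: W = P ΔV.
W = (390 kPa)(27.8 − 13.5 L) = (390)(14.3) = 5577 J.
Work on gas = −W_by = -5577 J.

W ≈ -5.58 kJ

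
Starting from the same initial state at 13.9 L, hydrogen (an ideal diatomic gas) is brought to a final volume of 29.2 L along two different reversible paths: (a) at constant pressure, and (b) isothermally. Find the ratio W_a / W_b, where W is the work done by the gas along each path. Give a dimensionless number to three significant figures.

W_a / W_b ≈ 1.48

Path (a) isobaric: W = P₁(V₂ − V₁) → W_a/(P₁V₁) = 1.101.
Path (b) isothermal: W = P₁V₁ ln(V₂/V₁) → W_b/(P₁V₁) = 0.7423.
W_a / W_b = 1.101 / 0.7423 = 1.483.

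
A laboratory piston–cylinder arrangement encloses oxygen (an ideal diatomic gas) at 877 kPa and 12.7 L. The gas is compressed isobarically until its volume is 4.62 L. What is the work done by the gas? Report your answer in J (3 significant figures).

Isobaric: W = P ΔV.
W = (877 kPa)(4.62 − 12.7 L) = (877)(-8.08) = -7086 J.

W ≈ -7090 J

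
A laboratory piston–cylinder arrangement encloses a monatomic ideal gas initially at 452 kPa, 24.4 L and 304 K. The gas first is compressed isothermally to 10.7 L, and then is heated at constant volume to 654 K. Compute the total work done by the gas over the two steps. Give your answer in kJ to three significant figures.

W_total ≈ -9.09 kJ

Step 1 (isothermal): W = P₁V₁ ln(V₂/V₁) = (11029) ln(10.7/24.4) = -9091 J.
Step 2 (isochoric): W = 0 (constant volume).
W_total = -9091 + 0 = -9091 J.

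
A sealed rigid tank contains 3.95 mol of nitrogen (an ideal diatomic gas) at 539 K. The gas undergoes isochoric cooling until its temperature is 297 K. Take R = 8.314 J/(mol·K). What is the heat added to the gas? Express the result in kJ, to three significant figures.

Q ≈ -19.9 kJ

Constant volume ⇒ W = 0, so Q = ΔU = nCᵥΔT with Cᵥ = 5R/2 = 20.79 J/(mol·K).
ΔU = (3.95)(20.79)(297 − 539) = -19868 J.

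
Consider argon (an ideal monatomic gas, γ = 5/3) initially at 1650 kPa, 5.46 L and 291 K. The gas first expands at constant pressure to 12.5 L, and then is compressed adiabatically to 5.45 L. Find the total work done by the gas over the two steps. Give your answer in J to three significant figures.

W_total ≈ -11300 J

Step 1 (isobaric): W = PΔV = (1650 kPa)(12.5 − 5.46 L) = 11616 J.
After step 1: P = 1650 kPa, V = 12.5 L, T = 666.2 K.
Step 2 (adiabatic): W = (P₁V₁ − P₂V₂)/(γ−1) = (20625 − 35870)/0.667 = -22868 J.
W_total = 11616 − 22868 = -11252 J.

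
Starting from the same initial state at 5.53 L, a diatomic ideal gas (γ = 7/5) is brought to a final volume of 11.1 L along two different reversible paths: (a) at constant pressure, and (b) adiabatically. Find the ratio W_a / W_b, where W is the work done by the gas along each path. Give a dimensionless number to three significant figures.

W_a / W_b ≈ 1.66

Path (a) isobaric: W = P₁(V₂ − V₁) → W_a/(P₁V₁) = 1.007.
Path (b) adiabatic: W = P₁V₁(1 − (V₁/V₂)^(γ−1))/(γ−1) → W_b/(P₁V₁) = 0.6081.
W_a / W_b = 1.007 / 0.6081 = 1.656.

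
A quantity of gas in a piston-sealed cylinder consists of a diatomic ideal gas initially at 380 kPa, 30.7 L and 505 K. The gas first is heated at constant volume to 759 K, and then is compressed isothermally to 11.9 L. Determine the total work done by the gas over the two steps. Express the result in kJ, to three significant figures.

W_total ≈ -16.6 kJ

Step 1 (isochoric): W = 0 (constant volume).
After step 1: P = 571.1 kPa (V unchanged).
Step 2 (isothermal): W = P₁V₁ ln(V₂/V₁) = (17534) ln(11.9/30.7) = -16617 J.
W_total = 0 − 16617 = -16617 J.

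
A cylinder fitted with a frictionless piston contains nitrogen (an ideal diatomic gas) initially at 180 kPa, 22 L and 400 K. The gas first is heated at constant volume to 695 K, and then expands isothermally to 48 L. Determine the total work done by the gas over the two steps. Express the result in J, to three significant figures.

W_total ≈ 5370 J

Step 1 (isochoric): W = 0 (constant volume).
After step 1: P = 312.8 kPa (V unchanged).
Step 2 (isothermal): W = P₁V₁ ln(V₂/V₁) = (6880) ln(48/22) = 5368 J.
W_total = 0 + 5368 = 5368 J.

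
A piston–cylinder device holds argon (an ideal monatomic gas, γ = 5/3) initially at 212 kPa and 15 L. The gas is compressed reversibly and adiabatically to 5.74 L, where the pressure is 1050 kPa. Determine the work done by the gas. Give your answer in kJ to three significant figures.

W ≈ -4.27 kJ

Adiabatic: W = (P₁V₁ − P₂V₂)/(γ − 1) with γ = 5/3.
P₁V₁ = 3180 J, P₂V₂ = 6027 J.
W = (3180 − 6027) / 0.6667 = -4270 J.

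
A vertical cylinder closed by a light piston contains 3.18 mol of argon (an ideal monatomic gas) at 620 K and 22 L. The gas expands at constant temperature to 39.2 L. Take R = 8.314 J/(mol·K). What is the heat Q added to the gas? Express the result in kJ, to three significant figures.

Isothermal ⇒ ΔU = 0, so Q = W = nRT ln(V₂/V₁).
Q = (3.18)(8.314)(620) ln(39.2/22) = 16392 × 0.5776 = 9469 J.

Q ≈ 9.47 kJ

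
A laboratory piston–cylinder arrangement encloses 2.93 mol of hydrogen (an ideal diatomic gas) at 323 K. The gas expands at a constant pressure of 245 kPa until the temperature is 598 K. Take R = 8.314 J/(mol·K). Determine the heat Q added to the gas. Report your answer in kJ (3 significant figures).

Q ≈ 23.4 kJ

Isobaric: W = nRΔT = (2.93)(8.314)(275) = 6699 J.
ΔU = nCᵥΔT with Cᵥ = 5R/2: ΔU = (2.93)(20.79)(275) = 16748 J.
Q = ΔU + W = 16748 + 6699 = 23447 J.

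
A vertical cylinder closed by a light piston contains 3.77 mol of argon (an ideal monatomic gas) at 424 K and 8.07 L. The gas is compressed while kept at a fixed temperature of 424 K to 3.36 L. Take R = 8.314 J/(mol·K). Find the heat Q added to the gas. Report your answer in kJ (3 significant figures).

Q ≈ -11.6 kJ

Isothermal ⇒ ΔU = 0, so Q = W = nRT ln(V₂/V₁).
Q = (3.77)(8.314)(424) ln(3.36/8.07) = 13290 × -0.8762 = -11645 J.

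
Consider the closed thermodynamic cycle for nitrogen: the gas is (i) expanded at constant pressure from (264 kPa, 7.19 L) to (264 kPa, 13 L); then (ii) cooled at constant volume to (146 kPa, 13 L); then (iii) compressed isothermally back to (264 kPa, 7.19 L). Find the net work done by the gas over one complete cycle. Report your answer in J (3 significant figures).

Leg (i): W = PΔV = (264)(13 − 7.19) = 1534 J.
Leg (ii): W = 0.
Leg (iii): W = PᵢVᵢ ln(V_f/Vᵢ) = (1898) ln(7.19/13) = -1124 J.
W_net = 1534 − 1124 = 409.7 J.

W_net ≈ 410 J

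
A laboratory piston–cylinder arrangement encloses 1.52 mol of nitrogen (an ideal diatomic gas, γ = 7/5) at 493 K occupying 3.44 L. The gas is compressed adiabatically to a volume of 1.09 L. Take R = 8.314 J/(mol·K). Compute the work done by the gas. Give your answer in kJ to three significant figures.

W ≈ -9.09 kJ

Adiabatic: TV^(γ−1) = const with γ = 7/5.
T₂ = T₁ (V₁/V₂)^(γ−1) = 493 × (3.44/1.09)^0.4 = 493 × 1.584 = 780.7 K.
W_by = nCᵥ(T₁ − T₂) = (1.52)(20.79)(493 − 780.7) = -9090 J.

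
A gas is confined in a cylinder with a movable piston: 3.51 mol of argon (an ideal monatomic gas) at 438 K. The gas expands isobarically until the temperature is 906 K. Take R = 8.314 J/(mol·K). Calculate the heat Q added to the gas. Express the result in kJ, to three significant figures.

Q ≈ 34.1 kJ

Isobaric: W = nRΔT = (3.51)(8.314)(468) = 13657 J.
ΔU = nCᵥΔT with Cᵥ = 3R/2: ΔU = (3.51)(12.47)(468) = 20486 J.
Q = ΔU + W = 20486 + 13657 = 34143 J.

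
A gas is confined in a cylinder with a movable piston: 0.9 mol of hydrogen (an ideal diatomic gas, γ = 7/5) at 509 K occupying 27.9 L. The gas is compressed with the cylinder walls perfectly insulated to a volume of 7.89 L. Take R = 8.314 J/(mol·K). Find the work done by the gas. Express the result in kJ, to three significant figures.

W ≈ -6.26 kJ

Adiabatic: TV^(γ−1) = const with γ = 7/5.
T₂ = T₁ (V₁/V₂)^(γ−1) = 509 × (27.9/7.89)^0.4 = 509 × 1.657 = 843.6 K.
W_by = nCᵥ(T₁ − T₂) = (0.9)(20.79)(509 − 843.6) = -6259 J.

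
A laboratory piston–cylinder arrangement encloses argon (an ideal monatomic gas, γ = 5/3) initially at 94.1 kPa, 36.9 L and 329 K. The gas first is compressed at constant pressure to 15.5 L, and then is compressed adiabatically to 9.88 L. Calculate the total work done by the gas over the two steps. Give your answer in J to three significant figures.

Step 1 (isobaric): W = PΔV = (94.1 kPa)(15.5 − 36.9 L) = -2014 J.
After step 1: P = 94.1 kPa, V = 15.5 L, T = 138.2 K.
Step 2 (adiabatic): W = (P₁V₁ − P₂V₂)/(γ−1) = (1459 − 1969)/0.667 = -766.1 J.
W_total = -2014 − 766.1 = -2780 J.

W_total ≈ -2780 J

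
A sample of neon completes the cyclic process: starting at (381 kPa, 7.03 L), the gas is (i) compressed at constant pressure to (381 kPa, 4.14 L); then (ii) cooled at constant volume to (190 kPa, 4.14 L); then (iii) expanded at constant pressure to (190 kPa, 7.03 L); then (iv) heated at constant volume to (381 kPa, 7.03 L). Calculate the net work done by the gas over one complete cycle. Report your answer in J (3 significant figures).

W_net ≈ -552 J

Constant-volume legs do no work.
W(i) = (381)(4.14 − 7.03) = -1101 J; W(iii) = (190)(7.03 − 4.14) = 549.1 J.
W_net = -1101 + 549.1 = -552 J (the counter-clockwise enclosed area).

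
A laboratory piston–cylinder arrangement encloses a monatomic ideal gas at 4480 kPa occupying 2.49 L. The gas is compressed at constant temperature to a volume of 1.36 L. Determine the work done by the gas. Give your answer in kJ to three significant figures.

W ≈ -6.75 kJ

Isothermal: W = nRT ln(V₂/V₁) = P₁V₁ ln(V₂/V₁).
P₁V₁ = (4480 kPa)(2.49 L) = 11155 J.
W = 11155 × ln(1.36/2.49) = 11155 × -0.6048
W_by_gas = -6747 J.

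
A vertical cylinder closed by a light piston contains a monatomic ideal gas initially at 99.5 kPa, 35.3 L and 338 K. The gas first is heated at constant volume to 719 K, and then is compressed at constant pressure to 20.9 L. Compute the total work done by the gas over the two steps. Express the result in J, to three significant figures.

Step 1 (isochoric): W = 0 (constant volume).
After step 1: P = 211.7 kPa (V unchanged).
Step 2 (isobaric): W = PΔV = (211.7 kPa)(20.9 − 35.3 L) = -3048 J.
W_total = 0 − 3048 = -3048 J.

W_total ≈ -3050 J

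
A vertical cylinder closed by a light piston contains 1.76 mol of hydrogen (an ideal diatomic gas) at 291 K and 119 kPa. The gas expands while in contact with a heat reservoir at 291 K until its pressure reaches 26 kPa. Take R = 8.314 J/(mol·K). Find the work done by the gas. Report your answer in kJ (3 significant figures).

W ≈ 6.48 kJ

Isothermal process: W = nRT ln(V₂/V₁) = nRT ln(P₁/P₂).
W = (1.76)(8.314)(291) × ln(119/26)
  = 4258 × ln(4.577) = 4258 × 1.521
W_by_gas = 6477 J.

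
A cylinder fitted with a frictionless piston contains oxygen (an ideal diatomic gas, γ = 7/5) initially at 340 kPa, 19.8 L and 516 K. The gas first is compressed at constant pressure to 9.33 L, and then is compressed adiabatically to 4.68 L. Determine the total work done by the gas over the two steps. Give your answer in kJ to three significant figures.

W_total ≈ -6.08 kJ

Step 1 (isobaric): W = PΔV = (340 kPa)(9.33 − 19.8 L) = -3560 J.
After step 1: P = 340 kPa, V = 9.33 L, T = 243.1 K.
Step 2 (adiabatic): W = (P₁V₁ − P₂V₂)/(γ−1) = (3172 − 4180)/0.4 = -2520 J.
W_total = -3560 − 2520 = -6080 J.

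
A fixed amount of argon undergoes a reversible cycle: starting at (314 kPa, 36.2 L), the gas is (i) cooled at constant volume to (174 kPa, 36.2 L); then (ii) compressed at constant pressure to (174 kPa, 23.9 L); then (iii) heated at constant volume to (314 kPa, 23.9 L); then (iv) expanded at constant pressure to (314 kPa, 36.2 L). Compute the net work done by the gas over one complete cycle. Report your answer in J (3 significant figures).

Constant-volume legs do no work.
W(ii) = (174)(23.9 − 36.2) = -2140 J; W(iv) = (314)(36.2 − 23.9) = 3862 J.
W_net = -2140 + 3862 = 1722 J (the clockwise enclosed area).

W_net ≈ 1720 J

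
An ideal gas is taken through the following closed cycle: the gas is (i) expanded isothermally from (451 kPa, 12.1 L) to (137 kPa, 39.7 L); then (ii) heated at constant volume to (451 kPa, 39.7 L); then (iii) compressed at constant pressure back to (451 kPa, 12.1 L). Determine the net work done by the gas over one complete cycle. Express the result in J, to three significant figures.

Leg (i): W = PᵢVᵢ ln(V_f/Vᵢ) = (5457) ln(39.7/12.1) = 6484 J.
Leg (ii): W = 0.
Leg (iii): W = PΔV = (451)(12.1 − 39.7) = -12448 J.
W_net = 6484 − 12448 = -5964 J.

W_net ≈ -5960 J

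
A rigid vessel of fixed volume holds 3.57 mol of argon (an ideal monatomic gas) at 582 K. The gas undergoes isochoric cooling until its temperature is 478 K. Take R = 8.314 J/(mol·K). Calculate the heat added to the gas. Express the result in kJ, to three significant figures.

Constant volume ⇒ W = 0, so Q = ΔU = nCᵥΔT with Cᵥ = 3R/2 = 12.47 J/(mol·K).
ΔU = (3.57)(12.47)(478 − 582) = -4630 J.

Q ≈ -4.63 kJ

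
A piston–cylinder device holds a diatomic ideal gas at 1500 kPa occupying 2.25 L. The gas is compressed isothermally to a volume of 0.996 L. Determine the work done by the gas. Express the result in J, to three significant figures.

Isothermal: W = nRT ln(V₂/V₁) = P₁V₁ ln(V₂/V₁).
P₁V₁ = (1500 kPa)(2.25 L) = 3375 J.
W = 3375 × ln(0.996/2.25) = 3375 × -0.8149
W_by_gas = -2750 J.

W ≈ -2750 J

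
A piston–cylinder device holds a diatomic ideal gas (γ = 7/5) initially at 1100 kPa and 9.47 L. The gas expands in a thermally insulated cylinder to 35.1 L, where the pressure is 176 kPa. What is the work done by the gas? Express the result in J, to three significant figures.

Adiabatic: W = (P₁V₁ − P₂V₂)/(γ − 1) with γ = 7/5.
P₁V₁ = 10417 J, P₂V₂ = 6178 J.
W = (10417 − 6178) / 0.4 = 10599 J.

W ≈ 10600 J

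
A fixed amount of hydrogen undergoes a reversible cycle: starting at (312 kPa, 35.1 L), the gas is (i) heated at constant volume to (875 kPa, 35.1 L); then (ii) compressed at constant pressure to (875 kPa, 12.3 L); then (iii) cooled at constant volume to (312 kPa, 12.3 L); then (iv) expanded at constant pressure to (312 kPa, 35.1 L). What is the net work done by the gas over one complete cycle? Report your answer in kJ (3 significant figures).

W_net ≈ -12.8 kJ

Constant-volume legs do no work.
W(ii) = (875)(12.3 − 35.1) = -19950 J; W(iv) = (312)(35.1 − 12.3) = 7114 J.
W_net = -19950 + 7114 = -12836 J (the counter-clockwise enclosed area).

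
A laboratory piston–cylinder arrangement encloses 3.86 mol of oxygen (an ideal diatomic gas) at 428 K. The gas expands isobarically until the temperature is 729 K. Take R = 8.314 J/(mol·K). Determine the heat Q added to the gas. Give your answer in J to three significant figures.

Q ≈ 33800 J

Isobaric: W = nRΔT = (3.86)(8.314)(301) = 9660 J.
ΔU = nCᵥΔT with Cᵥ = 5R/2: ΔU = (3.86)(20.79)(301) = 24149 J.
Q = ΔU + W = 24149 + 9660 = 33809 J.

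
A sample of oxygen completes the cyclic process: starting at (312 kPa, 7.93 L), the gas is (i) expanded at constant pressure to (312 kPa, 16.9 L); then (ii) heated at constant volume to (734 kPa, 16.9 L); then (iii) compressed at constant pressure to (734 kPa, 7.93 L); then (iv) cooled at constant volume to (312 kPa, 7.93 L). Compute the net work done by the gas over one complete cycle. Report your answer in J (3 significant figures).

Constant-volume legs do no work.
W(i) = (312)(16.9 − 7.93) = 2799 J; W(iii) = (734)(7.93 − 16.9) = -6584 J.
W_net = 2799 − 6584 = -3785 J (the counter-clockwise enclosed area).

W_net ≈ -3790 J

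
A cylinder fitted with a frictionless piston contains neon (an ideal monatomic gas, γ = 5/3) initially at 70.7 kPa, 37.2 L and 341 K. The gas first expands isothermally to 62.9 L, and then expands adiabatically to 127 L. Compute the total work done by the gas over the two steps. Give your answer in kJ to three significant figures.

W_total ≈ 2.86 kJ

Step 1 (isothermal): W = P₁V₁ ln(V₂/V₁) = (2630) ln(62.9/37.2) = 1381 J.
After step 1: P = 41.81 kPa, V = 62.9 L, T = 341 K.
Step 2 (adiabatic): W = (P₁V₁ − P₂V₂)/(γ−1) = (2630 − 1646)/0.667 = 1476 J.
W_total = 1381 + 1476 = 2857 J.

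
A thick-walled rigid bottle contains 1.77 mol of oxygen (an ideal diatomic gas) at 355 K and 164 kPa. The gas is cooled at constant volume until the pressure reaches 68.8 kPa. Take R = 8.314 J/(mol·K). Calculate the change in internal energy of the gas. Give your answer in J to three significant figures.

ΔU ≈ -7580 J

Constant volume ⇒ W = 0, so Q = ΔU = nCᵥΔT with Cᵥ = 5R/2 = 20.79 J/(mol·K).
At constant V, T₂/T₁ = P₂/P₁ ⇒ ΔT = T₁(P₂/P₁ − 1) = 355·(68.8/164 − 1) = -206.1 K.
ΔU = (1.77)(20.79)(-206.1) = -7581 J.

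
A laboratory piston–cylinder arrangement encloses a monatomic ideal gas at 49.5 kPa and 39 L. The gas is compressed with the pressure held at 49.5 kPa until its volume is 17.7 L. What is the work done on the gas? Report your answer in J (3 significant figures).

W ≈ 1050 J

Isobaric: W = P ΔV.
W = (49.5 kPa)(17.7 − 39 L) = (49.5)(-21.3) = -1054 J.
Work on gas = −W_by = 1054 J.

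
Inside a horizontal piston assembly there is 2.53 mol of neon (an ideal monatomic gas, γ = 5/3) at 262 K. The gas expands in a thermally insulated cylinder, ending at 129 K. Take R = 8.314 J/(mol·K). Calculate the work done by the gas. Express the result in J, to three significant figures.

Adiabatic ⇒ Q = 0, so W_by = −ΔU = nCᵥ(T₁ − T₂).
Cᵥ = 3R/2 = 12.47 J/(mol·K).
W = (2.53)(12.47)(262 − 129) = 4196 J.

W ≈ 4200 J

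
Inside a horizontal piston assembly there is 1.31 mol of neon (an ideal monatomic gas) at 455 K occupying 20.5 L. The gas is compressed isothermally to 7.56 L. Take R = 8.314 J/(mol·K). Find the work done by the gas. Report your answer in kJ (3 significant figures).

Isothermal: W = nRT ln(V₂/V₁).
W = (1.31)(8.314)(455) × ln(7.56/20.5)
  = 4956 × -0.9976
W_by_gas = -4943 J.

W ≈ -4.94 kJ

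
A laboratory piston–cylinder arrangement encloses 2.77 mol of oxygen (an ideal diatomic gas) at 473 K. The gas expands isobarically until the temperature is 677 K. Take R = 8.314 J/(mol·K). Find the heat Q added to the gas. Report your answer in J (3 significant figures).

Isobaric: W = nRΔT = (2.77)(8.314)(204) = 4698 J.
ΔU = nCᵥΔT with Cᵥ = 5R/2: ΔU = (2.77)(20.79)(204) = 11745 J.
Q = ΔU + W = 11745 + 4698 = 16443 J.

Q ≈ 16400 J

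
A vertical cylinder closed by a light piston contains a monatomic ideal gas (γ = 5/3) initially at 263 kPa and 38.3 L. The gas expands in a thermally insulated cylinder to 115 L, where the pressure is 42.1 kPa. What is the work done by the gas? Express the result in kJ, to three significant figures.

Adiabatic: W = (P₁V₁ − P₂V₂)/(γ − 1) with γ = 5/3.
P₁V₁ = 10073 J, P₂V₂ = 4842 J.
W = (10073 − 4842) / 0.6667 = 7847 J.

W ≈ 7.85 kJ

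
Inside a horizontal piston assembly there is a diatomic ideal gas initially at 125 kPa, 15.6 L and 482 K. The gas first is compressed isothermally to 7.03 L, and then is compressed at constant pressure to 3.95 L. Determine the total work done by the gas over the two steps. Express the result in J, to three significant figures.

Step 1 (isothermal): W = P₁V₁ ln(V₂/V₁) = (1950) ln(7.03/15.6) = -1554 J.
After step 1: P = 277.4 kPa, V = 7.03 L, T = 482 K.
Step 2 (isobaric): W = PΔV = (277.4 kPa)(3.95 − 7.03 L) = -854.3 J.
W_total = -1554 − 854.3 = -2409 J.

W_total ≈ -2410 J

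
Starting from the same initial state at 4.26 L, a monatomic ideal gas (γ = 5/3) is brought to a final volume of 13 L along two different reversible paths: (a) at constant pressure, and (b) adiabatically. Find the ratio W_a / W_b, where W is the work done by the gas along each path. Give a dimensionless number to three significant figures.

W_a / W_b ≈ 2.61

Path (a) isobaric: W = P₁(V₂ − V₁) → W_a/(P₁V₁) = 2.052.
Path (b) adiabatic: W = P₁V₁(1 − (V₁/V₂)^(γ−1))/(γ−1) → W_b/(P₁V₁) = 0.787.
W_a / W_b = 2.052 / 0.787 = 2.607.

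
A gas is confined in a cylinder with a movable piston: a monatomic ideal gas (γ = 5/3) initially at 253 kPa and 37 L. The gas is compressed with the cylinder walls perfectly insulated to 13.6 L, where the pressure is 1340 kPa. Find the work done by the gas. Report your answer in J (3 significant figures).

W ≈ -13300 J

Adiabatic: W = (P₁V₁ − P₂V₂)/(γ − 1) with γ = 5/3.
P₁V₁ = 9361 J, P₂V₂ = 18224 J.
W = (9361 − 18224) / 0.6667 = -13294 J.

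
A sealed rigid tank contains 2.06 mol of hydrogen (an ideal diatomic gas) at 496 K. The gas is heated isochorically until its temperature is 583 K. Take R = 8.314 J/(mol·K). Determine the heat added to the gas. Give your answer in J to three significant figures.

Constant volume ⇒ W = 0, so Q = ΔU = nCᵥΔT with Cᵥ = 5R/2 = 20.79 J/(mol·K).
ΔU = (2.06)(20.79)(583 − 496) = 3725 J.

Q ≈ 3730 J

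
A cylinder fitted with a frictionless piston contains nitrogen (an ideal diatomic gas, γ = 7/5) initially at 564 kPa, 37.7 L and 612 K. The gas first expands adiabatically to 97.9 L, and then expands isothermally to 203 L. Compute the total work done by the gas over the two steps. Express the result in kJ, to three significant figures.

Step 1 (adiabatic): W = (P₁V₁ − P₂V₂)/(γ−1) = (21263 − 14516)/0.4 = 16867 J.
After step 1: P = 148.3 kPa, V = 97.9 L, T = 417.8 K.
Step 2 (isothermal): W = P₁V₁ ln(V₂/V₁) = (14516) ln(203/97.9) = 10586 J.
W_total = 16867 + 10586 = 27453 J.

W_total ≈ 27.5 kJ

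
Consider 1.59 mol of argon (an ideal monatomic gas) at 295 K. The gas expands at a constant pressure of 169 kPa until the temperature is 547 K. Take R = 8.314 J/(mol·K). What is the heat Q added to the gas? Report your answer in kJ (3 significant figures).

Isobaric: W = nRΔT = (1.59)(8.314)(252) = 3331 J.
ΔU = nCᵥΔT with Cᵥ = 3R/2: ΔU = (1.59)(12.47)(252) = 4997 J.
Q = ΔU + W = 4997 + 3331 = 8328 J.

Q ≈ 8.33 kJ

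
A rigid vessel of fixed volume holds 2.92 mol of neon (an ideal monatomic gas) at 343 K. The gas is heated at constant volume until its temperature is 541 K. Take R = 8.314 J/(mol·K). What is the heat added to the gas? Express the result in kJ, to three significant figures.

Constant volume ⇒ W = 0, so Q = ΔU = nCᵥΔT with Cᵥ = 3R/2 = 12.47 J/(mol·K).
ΔU = (2.92)(12.47)(541 − 343) = 7210 J.

Q ≈ 7.21 kJ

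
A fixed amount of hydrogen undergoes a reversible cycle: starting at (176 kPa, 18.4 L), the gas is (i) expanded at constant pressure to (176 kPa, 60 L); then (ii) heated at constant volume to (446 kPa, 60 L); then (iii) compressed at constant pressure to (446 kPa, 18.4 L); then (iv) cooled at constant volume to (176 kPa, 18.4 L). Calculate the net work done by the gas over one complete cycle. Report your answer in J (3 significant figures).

Constant-volume legs do no work.
W(i) = (176)(60 − 18.4) = 7322 J; W(iii) = (446)(18.4 − 60) = -18554 J.
W_net = 7322 − 18554 = -11232 J (the counter-clockwise enclosed area).

W_net ≈ -11200 J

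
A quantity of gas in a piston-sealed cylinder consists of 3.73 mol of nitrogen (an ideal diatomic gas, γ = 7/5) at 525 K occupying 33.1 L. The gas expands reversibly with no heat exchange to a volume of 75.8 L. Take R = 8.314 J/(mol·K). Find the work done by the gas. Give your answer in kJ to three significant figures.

W ≈ 11.5 kJ

Adiabatic: TV^(γ−1) = const with γ = 7/5.
T₂ = T₁ (V₁/V₂)^(γ−1) = 525 × (33.1/75.8)^0.4 = 525 × 0.7179 = 376.9 K.
W_by = nCᵥ(T₁ − T₂) = (3.73)(20.79)(525 − 376.9) = 11482 J.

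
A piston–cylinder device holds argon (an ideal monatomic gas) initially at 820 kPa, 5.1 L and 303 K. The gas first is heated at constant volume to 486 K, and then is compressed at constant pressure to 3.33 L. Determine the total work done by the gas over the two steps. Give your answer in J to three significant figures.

Step 1 (isochoric): W = 0 (constant volume).
After step 1: P = 1315 kPa (V unchanged).
Step 2 (isobaric): W = PΔV = (1315 kPa)(3.33 − 5.1 L) = -2328 J.
W_total = 0 − 2328 = -2328 J.

W_total ≈ -2330 J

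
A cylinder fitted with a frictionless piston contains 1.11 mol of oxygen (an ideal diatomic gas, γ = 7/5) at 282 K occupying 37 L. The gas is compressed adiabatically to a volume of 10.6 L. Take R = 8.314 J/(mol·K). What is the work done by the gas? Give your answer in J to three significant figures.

W ≈ -4220 J

Adiabatic: TV^(γ−1) = const with γ = 7/5.
T₂ = T₁ (V₁/V₂)^(γ−1) = 282 × (37/10.6)^0.4 = 282 × 1.649 = 465 K.
W_by = nCᵥ(T₁ − T₂) = (1.11)(20.79)(282 − 465) = -4221 J.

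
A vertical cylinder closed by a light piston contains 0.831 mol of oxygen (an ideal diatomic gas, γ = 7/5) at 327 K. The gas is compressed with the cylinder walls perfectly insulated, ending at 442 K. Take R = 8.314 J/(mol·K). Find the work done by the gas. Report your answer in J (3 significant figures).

W ≈ -1990 J

Adiabatic ⇒ Q = 0, so W_by = −ΔU = nCᵥ(T₁ − T₂).
Cᵥ = 5R/2 = 20.79 J/(mol·K).
W = (0.831)(20.79)(327 − 442) = -1986 J.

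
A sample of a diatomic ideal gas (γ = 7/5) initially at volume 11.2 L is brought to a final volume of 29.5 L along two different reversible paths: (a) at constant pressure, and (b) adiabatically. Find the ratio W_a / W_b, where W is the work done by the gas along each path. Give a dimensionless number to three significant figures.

Path (a) isobaric: W = P₁(V₂ − V₁) → W_a/(P₁V₁) = 1.634.
Path (b) adiabatic: W = P₁V₁(1 − (V₁/V₂)^(γ−1))/(γ−1) → W_b/(P₁V₁) = 0.8029.
W_a / W_b = 1.634 / 0.8029 = 2.035.

W_a / W_b ≈ 2.03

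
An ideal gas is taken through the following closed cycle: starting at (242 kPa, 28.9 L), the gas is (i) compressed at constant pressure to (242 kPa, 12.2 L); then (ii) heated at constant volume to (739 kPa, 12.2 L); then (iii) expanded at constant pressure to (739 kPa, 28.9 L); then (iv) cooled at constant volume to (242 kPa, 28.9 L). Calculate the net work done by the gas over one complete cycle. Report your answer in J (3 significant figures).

W_net ≈ 8300 J

Constant-volume legs do no work.
W(i) = (242)(12.2 − 28.9) = -4041 J; W(iii) = (739)(28.9 − 12.2) = 12341 J.
W_net = -4041 + 12341 = 8300 J (the clockwise enclosed area).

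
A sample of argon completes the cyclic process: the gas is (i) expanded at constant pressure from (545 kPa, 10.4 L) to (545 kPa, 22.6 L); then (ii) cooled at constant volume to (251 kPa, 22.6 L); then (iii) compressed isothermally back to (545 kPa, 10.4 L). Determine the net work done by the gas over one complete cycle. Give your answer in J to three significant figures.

Leg (i): W = PΔV = (545)(22.6 − 10.4) = 6649 J.
Leg (ii): W = 0.
Leg (iii): W = PᵢVᵢ ln(V_f/Vᵢ) = (5673) ln(10.4/22.6) = -4403 J.
W_net = 6649 − 4403 = 2246 J.

W_net ≈ 2250 J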